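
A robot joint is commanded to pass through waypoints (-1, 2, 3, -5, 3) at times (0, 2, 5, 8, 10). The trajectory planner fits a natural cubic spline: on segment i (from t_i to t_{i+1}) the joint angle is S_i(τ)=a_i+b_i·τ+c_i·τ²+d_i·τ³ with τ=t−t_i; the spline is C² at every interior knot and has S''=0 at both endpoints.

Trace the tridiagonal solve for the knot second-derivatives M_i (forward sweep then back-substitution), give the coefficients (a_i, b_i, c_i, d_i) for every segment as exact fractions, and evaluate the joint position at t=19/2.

Δ: Δ0=3/2, Δ1=1/3, Δ2=-8/3, Δ3=4
row 1: diag=10, rhs=-7; c'=3/10, d'=-7/10
row 2: denom=12−3·3/10=111/10; d'=(-18−3·-7/10)/(111/10)=-53/37
row 3: denom=10−3·10/37=340/37; d'=(40−3·-53/37)/(340/37)=1639/340
back: M3=1639/340
back: M2=-53/37−10/37·1639/340=-93/34
back: M1=-7/10−3/10·-93/34=41/340
M: M0=0, M1=41/340, M2=-93/34, M3=1639/340, M4=0
seg 0: a=-1, c=M0/2=0, d=(M1−M0)/(6·2)=41/4080, b=Δ0−h0·(2M0+M1)/6=1489/1020
seg 1: a=2, c=M1/2=41/680, d=(M2−M1)/(6·3)=-971/6120, b=Δ1−h1·(2M1+M2)/6=403/255
seg 2: a=3, c=M2/2=-93/68, d=(M3−M2)/(6·3)=2569/6120, b=Δ2−h2·(2M2+M3)/6=-281/120
seg 3: a=-5, c=M3/2=1639/680, d=(M4−M3)/(6·2)=-1639/4080, b=Δ3−h3·(2M3+M4)/6=401/510
t_q=19/2 → seg 3, τ=3/2; S=-5+401/510·τ+1639/680·τ²+-1639/4080·τ³=537/2176

  seg 0: a=-1 b=1489/1020 c=0 d=41/4080
  seg 1: a=2 b=403/255 c=41/680 d=-971/6120
  seg 2: a=3 b=-281/120 c=-93/68 d=2569/6120
  seg 3: a=-5 b=401/510 c=1639/680 d=-1639/4080
S(19/2) = 537/2176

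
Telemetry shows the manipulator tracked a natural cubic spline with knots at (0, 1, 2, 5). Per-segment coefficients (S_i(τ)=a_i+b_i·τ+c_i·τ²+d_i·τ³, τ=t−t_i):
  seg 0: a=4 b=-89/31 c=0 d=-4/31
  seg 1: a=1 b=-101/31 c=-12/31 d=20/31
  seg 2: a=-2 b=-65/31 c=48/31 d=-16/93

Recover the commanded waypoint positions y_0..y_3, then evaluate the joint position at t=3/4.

y_0 = S_0(0) = a_0 = 4
y_1 = S_1(0) = a_1 = 1
y_2 = S_2(0) = a_2 = -2
y_3 = S_2(3) = 1
t_q=3/4 is in segment 0 (τ=3/4); S_0(τ)=889/496

y_0=4 y_1=1 y_2=-2 y_3=1
S(3/4) = 889/496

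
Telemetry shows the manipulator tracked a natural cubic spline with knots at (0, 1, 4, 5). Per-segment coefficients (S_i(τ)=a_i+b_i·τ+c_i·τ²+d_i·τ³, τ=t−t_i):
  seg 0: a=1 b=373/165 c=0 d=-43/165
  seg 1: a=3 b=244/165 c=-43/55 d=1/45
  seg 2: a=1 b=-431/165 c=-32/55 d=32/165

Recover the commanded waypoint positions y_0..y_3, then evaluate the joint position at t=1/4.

y_0=1 y_1=3 y_2=1 y_3=-2
S(1/4) = 1099/704

y_0 = S_0(0) = a_0 = 1
y_1 = S_1(0) = a_1 = 3
y_2 = S_2(0) = a_2 = 1
y_3 = S_2(1) = -2
t_q=1/4 is in segment 0 (τ=1/4); S_0(τ)=1099/704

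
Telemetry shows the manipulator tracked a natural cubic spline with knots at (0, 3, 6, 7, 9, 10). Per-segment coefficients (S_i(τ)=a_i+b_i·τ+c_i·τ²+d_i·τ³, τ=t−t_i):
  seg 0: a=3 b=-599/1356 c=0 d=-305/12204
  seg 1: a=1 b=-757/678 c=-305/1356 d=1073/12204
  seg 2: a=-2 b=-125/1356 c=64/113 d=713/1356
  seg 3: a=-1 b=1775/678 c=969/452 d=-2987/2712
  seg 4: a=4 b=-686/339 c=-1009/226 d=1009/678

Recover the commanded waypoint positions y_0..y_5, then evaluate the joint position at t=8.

y_0=3 y_1=1 y_2=-2 y_3=-1 y_4=4 y_5=-1
S(8) = 2405/904

y_0 = S_0(0) = a_0 = 3
y_1 = S_1(0) = a_1 = 1
y_2 = S_2(0) = a_2 = -2
y_3 = S_3(0) = a_3 = -1
y_4 = S_4(0) = a_4 = 4
y_5 = S_4(1) = -1
t_q=8 is in segment 3 (τ=1); S_3(τ)=2405/904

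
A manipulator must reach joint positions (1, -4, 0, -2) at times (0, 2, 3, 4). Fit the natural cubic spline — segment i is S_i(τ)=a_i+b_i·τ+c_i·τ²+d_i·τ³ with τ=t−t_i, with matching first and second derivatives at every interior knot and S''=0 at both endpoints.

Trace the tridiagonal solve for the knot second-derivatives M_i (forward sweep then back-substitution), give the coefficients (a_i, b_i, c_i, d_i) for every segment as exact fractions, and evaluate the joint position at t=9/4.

  seg 0: a=1 b=-243/46 c=0 d=16/23
  seg 1: a=-4 b=141/46 c=96/23 d=-149/46
  seg 2: a=0 b=39/23 c=-255/46 d=85/46
S(9/4) = -387/128

Δ: Δ0=-5/2, Δ1=4, Δ2=-2
row 1: diag=6, rhs=39; c'=1/6, d'=13/2
row 2: denom=4−1·1/6=23/6; d'=(-36−1·13/2)/(23/6)=-255/23
back: M2=-255/23
back: M1=13/2−1/6·-255/23=192/23
M: M0=0, M1=192/23, M2=-255/23, M3=0
seg 0: a=1, c=M0/2=0, d=(M1−M0)/(6·2)=16/23, b=Δ0−h0·(2M0+M1)/6=-243/46
seg 1: a=-4, c=M1/2=96/23, d=(M2−M1)/(6·1)=-149/46, b=Δ1−h1·(2M1+M2)/6=141/46
seg 2: a=0, c=M2/2=-255/46, d=(M3−M2)/(6·1)=85/46, b=Δ2−h2·(2M2+M3)/6=39/23
t_q=9/4 → seg 1, τ=1/4; S=-4+141/46·τ+96/23·τ²+-149/46·τ³=-387/128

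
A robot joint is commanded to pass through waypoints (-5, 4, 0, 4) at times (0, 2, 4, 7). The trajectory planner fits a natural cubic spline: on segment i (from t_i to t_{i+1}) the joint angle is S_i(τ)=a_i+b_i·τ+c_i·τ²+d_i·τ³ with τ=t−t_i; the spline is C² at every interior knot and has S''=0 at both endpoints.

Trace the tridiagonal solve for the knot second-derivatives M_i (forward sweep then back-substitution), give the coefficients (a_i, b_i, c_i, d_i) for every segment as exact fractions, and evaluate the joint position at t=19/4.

  seg 0: a=-5 b=364/57 c=0 d=-215/456
  seg 1: a=4 b=83/114 c=-215/76 d=167/228
  seg 2: a=0 b=-205/114 c=119/76 d=-119/684
S(19/4) = -2633/4864

Δ: Δ0=9/2, Δ1=-2, Δ2=4/3
row 1: diag=8, rhs=-39; c'=1/4, d'=-39/8
row 2: denom=10−2·1/4=19/2; d'=(20−2·-39/8)/(19/2)=119/38
back: M2=119/38
back: M1=-39/8−1/4·119/38=-215/38
M: M0=0, M1=-215/38, M2=119/38, M3=0
seg 0: a=-5, c=M0/2=0, d=(M1−M0)/(6·2)=-215/456, b=Δ0−h0·(2M0+M1)/6=364/57
seg 1: a=4, c=M1/2=-215/76, d=(M2−M1)/(6·2)=167/228, b=Δ1−h1·(2M1+M2)/6=83/114
seg 2: a=0, c=M2/2=119/76, d=(M3−M2)/(6·3)=-119/684, b=Δ2−h2·(2M2+M3)/6=-205/114
t_q=19/4 → seg 2, τ=3/4; S=0+-205/114·τ+119/76·τ²+-119/684·τ³=-2633/4864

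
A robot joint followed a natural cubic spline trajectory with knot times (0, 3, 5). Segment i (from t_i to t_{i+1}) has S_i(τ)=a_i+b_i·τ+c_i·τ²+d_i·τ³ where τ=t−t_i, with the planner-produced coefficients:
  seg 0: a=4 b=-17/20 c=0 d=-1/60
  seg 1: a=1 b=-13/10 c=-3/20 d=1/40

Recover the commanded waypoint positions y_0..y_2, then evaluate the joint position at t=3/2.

y_0 = S_0(0) = a_0 = 4
y_1 = S_1(0) = a_1 = 1
y_2 = S_1(2) = -2
t_q=3/2 is in segment 0 (τ=3/2); S_0(τ)=427/160

y_0=4 y_1=1 y_2=-2
S(3/2) = 427/160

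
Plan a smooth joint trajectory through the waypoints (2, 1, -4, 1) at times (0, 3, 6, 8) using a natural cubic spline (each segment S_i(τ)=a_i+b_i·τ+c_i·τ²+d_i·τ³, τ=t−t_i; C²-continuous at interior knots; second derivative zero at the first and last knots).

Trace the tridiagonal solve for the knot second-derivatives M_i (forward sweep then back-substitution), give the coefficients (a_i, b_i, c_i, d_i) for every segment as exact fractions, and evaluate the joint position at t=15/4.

  seg 0: a=2 b=27/74 c=0 d=-155/1998
  seg 1: a=1 b=-64/37 c=-155/222 d=479/1998
  seg 2: a=-4 b=41/74 c=54/37 d=-9/37
S(15/4) = -2789/4736

Δ: Δ0=-1/3, Δ1=-5/3, Δ2=5/2
row 1: diag=12, rhs=-8; c'=1/4, d'=-2/3
row 2: denom=10−3·1/4=37/4; d'=(25−3·-2/3)/(37/4)=108/37
back: M2=108/37
back: M1=-2/3−1/4·108/37=-155/111
M: M0=0, M1=-155/111, M2=108/37, M3=0
seg 0: a=2, c=M0/2=0, d=(M1−M0)/(6·3)=-155/1998, b=Δ0−h0·(2M0+M1)/6=27/74
seg 1: a=1, c=M1/2=-155/222, d=(M2−M1)/(6·3)=479/1998, b=Δ1−h1·(2M1+M2)/6=-64/37
seg 2: a=-4, c=M2/2=54/37, d=(M3−M2)/(6·2)=-9/37, b=Δ2−h2·(2M2+M3)/6=41/74
t_q=15/4 → seg 1, τ=3/4; S=1+-64/37·τ+-155/222·τ²+479/1998·τ³=-2789/4736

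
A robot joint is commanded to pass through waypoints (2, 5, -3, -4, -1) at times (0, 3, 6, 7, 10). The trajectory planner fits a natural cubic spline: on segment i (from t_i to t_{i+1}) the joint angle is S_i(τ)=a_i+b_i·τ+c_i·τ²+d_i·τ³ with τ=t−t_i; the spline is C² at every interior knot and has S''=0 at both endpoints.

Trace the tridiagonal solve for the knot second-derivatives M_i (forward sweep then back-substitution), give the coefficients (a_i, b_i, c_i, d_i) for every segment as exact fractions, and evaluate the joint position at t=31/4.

Δ: Δ0=1, Δ1=-8/3, Δ2=-1, Δ3=1
row 1: diag=12, rhs=-22; c'=1/4, d'=-11/6
row 2: denom=8−3·1/4=29/4; d'=(10−3·-11/6)/(29/4)=62/29
row 3: denom=8−1·4/29=228/29; d'=(12−1·62/29)/(228/29)=143/114
back: M3=143/114
back: M2=62/29−4/29·143/114=112/57
back: M1=-11/6−1/4·112/57=-265/114
M: M0=0, M1=-265/114, M2=112/57, M3=143/114, M4=0
seg 0: a=2, c=M0/2=0, d=(M1−M0)/(6·3)=-265/2052, b=Δ0−h0·(2M0+M1)/6=493/228
seg 1: a=5, c=M1/2=-265/228, d=(M2−M1)/(6·3)=163/684, b=Δ1−h1·(2M1+M2)/6=-151/114
seg 2: a=-3, c=M2/2=56/57, d=(M3−M2)/(6·1)=-9/76, b=Δ2−h2·(2M2+M3)/6=-425/228
seg 3: a=-4, c=M3/2=143/228, d=(M4−M3)/(6·3)=-143/2052, b=Δ3−h3·(2M3+M4)/6=-29/114
t_q=31/4 → seg 3, τ=3/4; S=-4+-29/114·τ+143/228·τ²+-143/2052·τ³=-18811/4864

  seg 0: a=2 b=493/228 c=0 d=-265/2052
  seg 1: a=5 b=-151/114 c=-265/228 d=163/684
  seg 2: a=-3 b=-425/228 c=56/57 d=-9/76
  seg 3: a=-4 b=-29/114 c=143/228 d=-143/2052
S(31/4) = -18811/4864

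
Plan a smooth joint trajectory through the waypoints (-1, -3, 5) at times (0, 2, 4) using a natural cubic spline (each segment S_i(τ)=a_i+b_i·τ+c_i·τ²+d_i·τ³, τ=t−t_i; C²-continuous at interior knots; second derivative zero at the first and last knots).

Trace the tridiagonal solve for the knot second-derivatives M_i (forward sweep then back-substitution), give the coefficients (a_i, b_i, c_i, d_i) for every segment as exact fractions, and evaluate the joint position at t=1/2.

  seg 0: a=-1 b=-9/4 c=0 d=5/16
  seg 1: a=-3 b=3/2 c=15/8 d=-5/16
S(1/2) = -267/128

Δ: Δ0=-1, Δ1=4
row 1: diag=8, rhs=30; c'=1/4, d'=15/4
back: M1=15/4
M: M0=0, M1=15/4, M2=0
seg 0: a=-1, c=M0/2=0, d=(M1−M0)/(6·2)=5/16, b=Δ0−h0·(2M0+M1)/6=-9/4
seg 1: a=-3, c=M1/2=15/8, d=(M2−M1)/(6·2)=-5/16, b=Δ1−h1·(2M1+M2)/6=3/2
t_q=1/2 → seg 0, τ=1/2; S=-1+-9/4·τ+0·τ²+5/16·τ³=-267/128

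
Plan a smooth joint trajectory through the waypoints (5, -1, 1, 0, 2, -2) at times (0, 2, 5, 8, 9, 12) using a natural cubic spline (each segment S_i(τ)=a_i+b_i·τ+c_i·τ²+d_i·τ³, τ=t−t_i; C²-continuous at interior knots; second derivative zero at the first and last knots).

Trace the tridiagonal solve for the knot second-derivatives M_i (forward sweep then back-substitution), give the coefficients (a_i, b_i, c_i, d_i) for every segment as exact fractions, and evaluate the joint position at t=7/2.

Δ: Δ0=-3, Δ1=2/3, Δ2=-1/3, Δ3=2, Δ4=-4/3
row 1: diag=10, rhs=22; c'=3/10, d'=11/5
row 2: denom=12−3·3/10=111/10; d'=(-6−3·11/5)/(111/10)=-42/37
row 3: denom=8−3·10/37=266/37; d'=(14−3·-42/37)/(266/37)=46/19
row 4: denom=8−1·37/266=2091/266; d'=(-20−1·46/19)/(2091/266)=-1988/697
back: M4=-1988/697
back: M3=46/19−37/266·-1988/697=1964/697
back: M2=-42/37−10/37·1964/697=-1322/697
back: M1=11/5−3/10·-1322/697=1930/697
M: M0=0, M1=1930/697, M2=-1322/697, M3=1964/697, M4=-1988/697, M5=0
seg 0: a=5, c=M0/2=0, d=(M1−M0)/(6·2)=965/4182, b=Δ0−h0·(2M0+M1)/6=-8203/2091
seg 1: a=-1, c=M1/2=965/697, d=(M2−M1)/(6·3)=-542/2091, b=Δ1−h1·(2M1+M2)/6=-2413/2091
seg 2: a=1, c=M2/2=-661/697, d=(M3−M2)/(6·3)=1643/6273, b=Δ2−h2·(2M2+M3)/6=19/123
seg 3: a=0, c=M3/2=982/697, d=(M4−M3)/(6·1)=-1976/2091, b=Δ3−h3·(2M3+M4)/6=3212/2091
seg 4: a=2, c=M4/2=-994/697, d=(M5−M4)/(6·3)=994/6273, b=Δ4−h4·(2M4+M5)/6=3176/2091
t_q=7/2 → seg 1, τ=3/2; S=-1+-2413/2091·τ+965/697·τ²+-542/2091·τ³=-342/697

  seg 0: a=5 b=-8203/2091 c=0 d=965/4182
  seg 1: a=-1 b=-2413/2091 c=965/697 d=-542/2091
  seg 2: a=1 b=19/123 c=-661/697 d=1643/6273
  seg 3: a=0 b=3212/2091 c=982/697 d=-1976/2091
  seg 4: a=2 b=3176/2091 c=-994/697 d=994/6273
S(7/2) = -342/697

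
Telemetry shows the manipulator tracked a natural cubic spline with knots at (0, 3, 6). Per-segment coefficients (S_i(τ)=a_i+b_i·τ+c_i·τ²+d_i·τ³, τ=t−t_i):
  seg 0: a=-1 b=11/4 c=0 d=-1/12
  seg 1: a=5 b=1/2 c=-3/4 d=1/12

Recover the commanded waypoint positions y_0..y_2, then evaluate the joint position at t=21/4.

y_0 = S_0(0) = a_0 = -1
y_1 = S_1(0) = a_1 = 5
y_2 = S_1(3) = 2
t_q=21/4 is in segment 1 (τ=9/4); S_1(τ)=839/256

y_0=-1 y_1=5 y_2=2
S(21/4) = 839/256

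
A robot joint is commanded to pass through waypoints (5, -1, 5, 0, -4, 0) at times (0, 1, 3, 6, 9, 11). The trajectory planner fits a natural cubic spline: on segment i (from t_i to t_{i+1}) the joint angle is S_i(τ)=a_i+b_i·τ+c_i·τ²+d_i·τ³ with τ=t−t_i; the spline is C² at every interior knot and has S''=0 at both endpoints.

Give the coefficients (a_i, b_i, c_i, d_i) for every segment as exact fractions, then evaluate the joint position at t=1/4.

  seg 0: a=5 b=-3686/473 c=0 d=848/473
  seg 1: a=-1 b=-1142/473 c=2544/473 d=-2527/1892
  seg 2: a=5 b=1453/473 c=-2493/946 d=8989/25542
  seg 3: a=0 b=-3063/946 c=755/1419 d=875/25542
  seg 4: a=-4 b=416/473 c=795/946 d=-265/1892
S(1/4) = 5827/1892

Δ: Δ0=-6, Δ1=3, Δ2=-5/3, Δ3=-4/3, Δ4=2
row 1: diag=6, rhs=54; c'=1/3, d'=9
row 2: denom=10−2·1/3=28/3; d'=(-28−2·9)/(28/3)=-69/14
row 3: denom=12−3·9/28=309/28; d'=(2−3·-69/14)/(309/28)=470/309
row 4: denom=10−3·28/103=946/103; d'=(20−3·470/309)/(946/103)=795/473
back: M4=795/473
back: M3=470/309−28/103·795/473=1510/1419
back: M2=-69/14−9/28·1510/1419=-2493/473
back: M1=9−1/3·-2493/473=5088/473
M: M0=0, M1=5088/473, M2=-2493/473, M3=1510/1419, M4=795/473, M5=0
seg 0: a=5, c=M0/2=0, d=(M1−M0)/(6·1)=848/473, b=Δ0−h0·(2M0+M1)/6=-3686/473
seg 1: a=-1, c=M1/2=2544/473, d=(M2−M1)/(6·2)=-2527/1892, b=Δ1−h1·(2M1+M2)/6=-1142/473
seg 2: a=5, c=M2/2=-2493/946, d=(M3−M2)/(6·3)=8989/25542, b=Δ2−h2·(2M2+M3)/6=1453/473
seg 3: a=0, c=M3/2=755/1419, d=(M4−M3)/(6·3)=875/25542, b=Δ3−h3·(2M3+M4)/6=-3063/946
seg 4: a=-4, c=M4/2=795/946, d=(M5−M4)/(6·2)=-265/1892, b=Δ4−h4·(2M4+M5)/6=416/473
t_q=1/4 → seg 0, τ=1/4; S=5+-3686/473·τ+0·τ²+848/473·τ³=5827/1892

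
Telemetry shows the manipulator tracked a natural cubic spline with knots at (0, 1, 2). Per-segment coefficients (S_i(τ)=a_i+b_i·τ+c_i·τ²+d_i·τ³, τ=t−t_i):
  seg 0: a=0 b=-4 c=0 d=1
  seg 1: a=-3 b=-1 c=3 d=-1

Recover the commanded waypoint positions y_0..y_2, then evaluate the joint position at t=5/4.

y_0=0 y_1=-3 y_2=-2
S(5/4) = -197/64

y_0 = S_0(0) = a_0 = 0
y_1 = S_1(0) = a_1 = -3
y_2 = S_1(1) = -2
t_q=5/4 is in segment 1 (τ=1/4); S_1(τ)=-197/64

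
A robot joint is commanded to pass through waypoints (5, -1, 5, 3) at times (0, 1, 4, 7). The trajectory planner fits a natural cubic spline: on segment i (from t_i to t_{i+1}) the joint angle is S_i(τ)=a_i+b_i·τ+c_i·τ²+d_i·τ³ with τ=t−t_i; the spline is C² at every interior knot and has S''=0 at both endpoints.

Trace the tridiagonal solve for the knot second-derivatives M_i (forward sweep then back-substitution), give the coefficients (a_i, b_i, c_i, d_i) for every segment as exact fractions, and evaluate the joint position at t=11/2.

  seg 0: a=5 b=-626/87 c=0 d=104/87
  seg 1: a=-1 b=-314/87 c=104/29 d=-448/783
  seg 2: a=5 b=214/87 c=-136/87 d=136/783
S(11/2) = 167/29

Δ: Δ0=-6, Δ1=2, Δ2=-2/3
row 1: diag=8, rhs=48; c'=3/8, d'=6
row 2: denom=12−3·3/8=87/8; d'=(-16−3·6)/(87/8)=-272/87
back: M2=-272/87
back: M1=6−3/8·-272/87=208/29
M: M0=0, M1=208/29, M2=-272/87, M3=0
seg 0: a=5, c=M0/2=0, d=(M1−M0)/(6·1)=104/87, b=Δ0−h0·(2M0+M1)/6=-626/87
seg 1: a=-1, c=M1/2=104/29, d=(M2−M1)/(6·3)=-448/783, b=Δ1−h1·(2M1+M2)/6=-314/87
seg 2: a=5, c=M2/2=-136/87, d=(M3−M2)/(6·3)=136/783, b=Δ2−h2·(2M2+M3)/6=214/87
t_q=11/2 → seg 2, τ=3/2; S=5+214/87·τ+-136/87·τ²+136/783·τ³=167/29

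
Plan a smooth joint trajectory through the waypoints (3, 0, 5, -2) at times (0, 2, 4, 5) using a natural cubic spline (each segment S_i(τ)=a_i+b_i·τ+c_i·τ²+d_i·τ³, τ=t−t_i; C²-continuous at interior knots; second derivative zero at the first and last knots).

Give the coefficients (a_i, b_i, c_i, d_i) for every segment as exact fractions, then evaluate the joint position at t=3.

Δ: Δ0=-3/2, Δ1=5/2, Δ2=-7
row 1: diag=8, rhs=24; c'=1/4, d'=3
row 2: denom=6−2·1/4=11/2; d'=(-57−2·3)/(11/2)=-126/11
back: M2=-126/11
back: M1=3−1/4·-126/11=129/22
M: M0=0, M1=129/22, M2=-126/11, M3=0
seg 0: a=3, c=M0/2=0, d=(M1−M0)/(6·2)=43/88, b=Δ0−h0·(2M0+M1)/6=-38/11
seg 1: a=0, c=M1/2=129/44, d=(M2−M1)/(6·2)=-127/88, b=Δ1−h1·(2M1+M2)/6=53/22
seg 2: a=5, c=M2/2=-63/11, d=(M3−M2)/(6·1)=21/11, b=Δ2−h2·(2M2+M3)/6=-35/11
t_q=3 → seg 1, τ=1; S=0+53/22·τ+129/44·τ²+-127/88·τ³=343/88

  seg 0: a=3 b=-38/11 c=0 d=43/88
  seg 1: a=0 b=53/22 c=129/44 d=-127/88
  seg 2: a=5 b=-35/11 c=-63/11 d=21/11
S(3) = 343/88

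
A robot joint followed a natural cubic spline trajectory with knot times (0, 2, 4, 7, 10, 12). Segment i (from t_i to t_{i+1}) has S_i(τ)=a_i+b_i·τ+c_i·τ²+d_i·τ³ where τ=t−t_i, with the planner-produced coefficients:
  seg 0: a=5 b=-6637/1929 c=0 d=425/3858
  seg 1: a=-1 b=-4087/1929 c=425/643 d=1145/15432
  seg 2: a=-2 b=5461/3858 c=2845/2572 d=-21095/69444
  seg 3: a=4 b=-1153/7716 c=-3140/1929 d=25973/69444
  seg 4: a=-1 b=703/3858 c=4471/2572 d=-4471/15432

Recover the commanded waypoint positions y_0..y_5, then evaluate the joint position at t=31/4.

y_0=5 y_1=-1 y_2=-2 y_3=4 y_4=-1 y_5=4
S(31/4) = 515237/164608

y_0 = S_0(0) = a_0 = 5
y_1 = S_1(0) = a_1 = -1
y_2 = S_2(0) = a_2 = -2
y_3 = S_3(0) = a_3 = 4
y_4 = S_4(0) = a_4 = -1
y_5 = S_4(2) = 4
t_q=31/4 is in segment 3 (τ=3/4); S_3(τ)=515237/164608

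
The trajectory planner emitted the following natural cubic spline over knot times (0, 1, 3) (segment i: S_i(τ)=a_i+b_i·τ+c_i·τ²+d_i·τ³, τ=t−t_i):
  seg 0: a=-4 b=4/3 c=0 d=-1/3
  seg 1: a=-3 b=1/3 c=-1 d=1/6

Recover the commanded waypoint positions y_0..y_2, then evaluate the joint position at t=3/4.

y_0 = S_0(0) = a_0 = -4
y_1 = S_1(0) = a_1 = -3
y_2 = S_1(2) = -5
t_q=3/4 is in segment 0 (τ=3/4); S_0(τ)=-201/64

y_0=-4 y_1=-3 y_2=-5
S(3/4) = -201/64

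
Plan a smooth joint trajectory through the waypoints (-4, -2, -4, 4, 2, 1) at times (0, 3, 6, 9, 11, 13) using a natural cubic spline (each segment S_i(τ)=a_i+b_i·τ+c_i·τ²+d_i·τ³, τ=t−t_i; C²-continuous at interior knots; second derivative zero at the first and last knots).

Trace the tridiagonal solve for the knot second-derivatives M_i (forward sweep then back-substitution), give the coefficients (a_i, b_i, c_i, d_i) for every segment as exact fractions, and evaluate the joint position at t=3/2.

  seg 0: a=-4 b=4241/3132 c=0 d=-2153/28188
  seg 1: a=-2 b=-1109/1566 c=-2153/3132 d=6589/28188
  seg 2: a=-4 b=4631/3132 c=1109/783 d=-9587/28188
  seg 3: a=4 b=1243/1566 c=-1717/1044 d=1171/3132
  seg 4: a=2 b=-2033/1566 c=625/1044 d=-625/6264
S(3/2) = -6199/2784

Δ: Δ0=2/3, Δ1=-2/3, Δ2=8/3, Δ3=-1, Δ4=-1/2
row 1: diag=12, rhs=-8; c'=1/4, d'=-2/3
row 2: denom=12−3·1/4=45/4; d'=(20−3·-2/3)/(45/4)=88/45
row 3: denom=10−3·4/15=46/5; d'=(-22−3·88/45)/(46/5)=-209/69
row 4: denom=8−2·5/23=174/23; d'=(3−2·-209/69)/(174/23)=625/522
back: M4=625/522
back: M3=-209/69−5/23·625/522=-1717/522
back: M2=88/45−4/15·-1717/522=2218/783
back: M1=-2/3−1/4·2218/783=-2153/1566
M: M0=0, M1=-2153/1566, M2=2218/783, M3=-1717/522, M4=625/522, M5=0
seg 0: a=-4, c=M0/2=0, d=(M1−M0)/(6·3)=-2153/28188, b=Δ0−h0·(2M0+M1)/6=4241/3132
seg 1: a=-2, c=M1/2=-2153/3132, d=(M2−M1)/(6·3)=6589/28188, b=Δ1−h1·(2M1+M2)/6=-1109/1566
seg 2: a=-4, c=M2/2=1109/783, d=(M3−M2)/(6·3)=-9587/28188, b=Δ2−h2·(2M2+M3)/6=4631/3132
seg 3: a=4, c=M3/2=-1717/1044, d=(M4−M3)/(6·2)=1171/3132, b=Δ3−h3·(2M3+M4)/6=1243/1566
seg 4: a=2, c=M4/2=625/1044, d=(M5−M4)/(6·2)=-625/6264, b=Δ4−h4·(2M4+M5)/6=-2033/1566
t_q=3/2 → seg 0, τ=3/2; S=-4+4241/3132·τ+0·τ²+-2153/28188·τ³=-6199/2784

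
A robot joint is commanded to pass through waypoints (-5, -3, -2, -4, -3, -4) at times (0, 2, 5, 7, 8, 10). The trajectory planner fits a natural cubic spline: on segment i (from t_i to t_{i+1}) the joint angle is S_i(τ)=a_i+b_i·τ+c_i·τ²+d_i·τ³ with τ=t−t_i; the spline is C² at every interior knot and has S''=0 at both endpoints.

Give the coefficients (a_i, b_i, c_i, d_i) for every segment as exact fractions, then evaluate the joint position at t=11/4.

  seg 0: a=-5 b=8813/8835 c=0 d=11/17670
  seg 1: a=-3 b=8879/8835 c=11/2945 d=-2011/26505
  seg 2: a=-2 b=-9022/8835 c=-400/589 d=12187/35340
  seg 3: a=-4 b=3539/8835 c=8187/5890 d=-13969/17670
  seg 4: a=-3 b=14293/17670 c=-2891/2945 d=2891/17670
S(11/4) = -429013/188480

Δ: Δ0=1, Δ1=1/3, Δ2=-1, Δ3=1, Δ4=-1/2
row 1: diag=10, rhs=-4; c'=3/10, d'=-2/5
row 2: denom=10−3·3/10=91/10; d'=(-8−3·-2/5)/(91/10)=-68/91
row 3: denom=6−2·20/91=506/91; d'=(12−2·-68/91)/(506/91)=614/253
row 4: denom=6−1·91/506=2945/506; d'=(-9−1·614/253)/(2945/506)=-5782/2945
back: M4=-5782/2945
back: M3=614/253−91/506·-5782/2945=8187/2945
back: M2=-68/91−20/91·8187/2945=-800/589
back: M1=-2/5−3/10·-800/589=22/2945
M: M0=0, M1=22/2945, M2=-800/589, M3=8187/2945, M4=-5782/2945, M5=0
seg 0: a=-5, c=M0/2=0, d=(M1−M0)/(6·2)=11/17670, b=Δ0−h0·(2M0+M1)/6=8813/8835
seg 1: a=-3, c=M1/2=11/2945, d=(M2−M1)/(6·3)=-2011/26505, b=Δ1−h1·(2M1+M2)/6=8879/8835
seg 2: a=-2, c=M2/2=-400/589, d=(M3−M2)/(6·2)=12187/35340, b=Δ2−h2·(2M2+M3)/6=-9022/8835
seg 3: a=-4, c=M3/2=8187/5890, d=(M4−M3)/(6·1)=-13969/17670, b=Δ3−h3·(2M3+M4)/6=3539/8835
seg 4: a=-3, c=M4/2=-2891/2945, d=(M5−M4)/(6·2)=2891/17670, b=Δ4−h4·(2M4+M5)/6=14293/17670
t_q=11/4 → seg 1, τ=3/4; S=-3+8879/8835·τ+11/2945·τ²+-2011/26505·τ³=-429013/188480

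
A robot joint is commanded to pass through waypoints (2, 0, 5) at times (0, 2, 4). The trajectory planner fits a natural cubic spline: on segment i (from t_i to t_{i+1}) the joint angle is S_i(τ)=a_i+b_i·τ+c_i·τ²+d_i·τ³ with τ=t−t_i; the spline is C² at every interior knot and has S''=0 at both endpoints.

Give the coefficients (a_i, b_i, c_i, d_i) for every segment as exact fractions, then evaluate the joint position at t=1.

  seg 0: a=2 b=-15/8 c=0 d=7/32
  seg 1: a=0 b=3/4 c=21/16 d=-7/32
S(1) = 11/32

Δ: Δ0=-1, Δ1=5/2
row 1: diag=8, rhs=21; c'=1/4, d'=21/8
back: M1=21/8
M: M0=0, M1=21/8, M2=0
seg 0: a=2, c=M0/2=0, d=(M1−M0)/(6·2)=7/32, b=Δ0−h0·(2M0+M1)/6=-15/8
seg 1: a=0, c=M1/2=21/16, d=(M2−M1)/(6·2)=-7/32, b=Δ1−h1·(2M1+M2)/6=3/4
t_q=1 → seg 0, τ=1; S=2+-15/8·τ+0·τ²+7/32·τ³=11/32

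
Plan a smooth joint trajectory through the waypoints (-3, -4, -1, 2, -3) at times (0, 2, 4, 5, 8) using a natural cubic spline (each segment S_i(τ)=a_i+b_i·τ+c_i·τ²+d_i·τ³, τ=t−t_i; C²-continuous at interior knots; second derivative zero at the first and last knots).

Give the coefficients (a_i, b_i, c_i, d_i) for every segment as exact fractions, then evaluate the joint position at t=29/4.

  seg 0: a=-3 b=-110/129 c=0 d=91/1032
  seg 1: a=-4 b=53/258 c=91/172 d=61/1032
  seg 2: a=-1 b=391/129 c=38/43 d=-118/129
  seg 3: a=2 b=265/129 c=-80/43 d=80/387
S(29/4) = -19/43

Δ: Δ0=-1/2, Δ1=3/2, Δ2=3, Δ3=-5/3
row 1: diag=8, rhs=12; c'=1/4, d'=3/2
row 2: denom=6−2·1/4=11/2; d'=(9−2·3/2)/(11/2)=12/11
row 3: denom=8−1·2/11=86/11; d'=(-28−1·12/11)/(86/11)=-160/43
back: M3=-160/43
back: M2=12/11−2/11·-160/43=76/43
back: M1=3/2−1/4·76/43=91/86
M: M0=0, M1=91/86, M2=76/43, M3=-160/43, M4=0
seg 0: a=-3, c=M0/2=0, d=(M1−M0)/(6·2)=91/1032, b=Δ0−h0·(2M0+M1)/6=-110/129
seg 1: a=-4, c=M1/2=91/172, d=(M2−M1)/(6·2)=61/1032, b=Δ1−h1·(2M1+M2)/6=53/258
seg 2: a=-1, c=M2/2=38/43, d=(M3−M2)/(6·1)=-118/129, b=Δ2−h2·(2M2+M3)/6=391/129
seg 3: a=2, c=M3/2=-80/43, d=(M4−M3)/(6·3)=80/387, b=Δ3−h3·(2M3+M4)/6=265/129
t_q=29/4 → seg 3, τ=9/4; S=2+265/129·τ+-80/43·τ²+80/387·τ³=-19/43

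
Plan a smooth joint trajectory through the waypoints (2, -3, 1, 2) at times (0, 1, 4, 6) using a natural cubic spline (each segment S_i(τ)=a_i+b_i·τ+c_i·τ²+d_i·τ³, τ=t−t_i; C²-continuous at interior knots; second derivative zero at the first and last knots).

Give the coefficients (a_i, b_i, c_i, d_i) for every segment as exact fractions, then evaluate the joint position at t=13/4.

  seg 0: a=2 b=-2525/426 c=0 d=395/426
  seg 1: a=-3 b=-670/213 c=395/142 d=-61/142
  seg 2: a=1 b=829/426 c=-77/71 d=77/426
S(13/4) = -8073/9088

Δ: Δ0=-5, Δ1=4/3, Δ2=1/2
row 1: diag=8, rhs=38; c'=3/8, d'=19/4
row 2: denom=10−3·3/8=71/8; d'=(-5−3·19/4)/(71/8)=-154/71
back: M2=-154/71
back: M1=19/4−3/8·-154/71=395/71
M: M0=0, M1=395/71, M2=-154/71, M3=0
seg 0: a=2, c=M0/2=0, d=(M1−M0)/(6·1)=395/426, b=Δ0−h0·(2M0+M1)/6=-2525/426
seg 1: a=-3, c=M1/2=395/142, d=(M2−M1)/(6·3)=-61/142, b=Δ1−h1·(2M1+M2)/6=-670/213
seg 2: a=1, c=M2/2=-77/71, d=(M3−M2)/(6·2)=77/426, b=Δ2−h2·(2M2+M3)/6=829/426
t_q=13/4 → seg 1, τ=9/4; S=-3+-670/213·τ+395/142·τ²+-61/142·τ³=-8073/9088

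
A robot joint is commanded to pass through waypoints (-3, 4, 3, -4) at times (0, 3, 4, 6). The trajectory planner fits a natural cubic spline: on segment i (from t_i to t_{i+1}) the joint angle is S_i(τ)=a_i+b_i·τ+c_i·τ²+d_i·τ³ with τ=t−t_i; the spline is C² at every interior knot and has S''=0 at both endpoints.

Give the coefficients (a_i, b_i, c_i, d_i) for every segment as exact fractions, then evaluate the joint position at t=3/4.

Δ: Δ0=7/3, Δ1=-1, Δ2=-7/2
row 1: diag=8, rhs=-20; c'=1/8, d'=-5/2
row 2: denom=6−1·1/8=47/8; d'=(-15−1·-5/2)/(47/8)=-100/47
back: M2=-100/47
back: M1=-5/2−1/8·-100/47=-105/47
M: M0=0, M1=-105/47, M2=-100/47, M3=0
seg 0: a=-3, c=M0/2=0, d=(M1−M0)/(6·3)=-35/282, b=Δ0−h0·(2M0+M1)/6=973/282
seg 1: a=4, c=M1/2=-105/94, d=(M2−M1)/(6·1)=5/282, b=Δ1−h1·(2M1+M2)/6=14/141
seg 2: a=3, c=M2/2=-50/47, d=(M3−M2)/(6·2)=25/141, b=Δ2−h2·(2M2+M3)/6=-587/282
t_q=3/4 → seg 0, τ=3/4; S=-3+973/282·τ+0·τ²+-35/282·τ³=-2795/6016

  seg 0: a=-3 b=973/282 c=0 d=-35/282
  seg 1: a=4 b=14/141 c=-105/94 d=5/282
  seg 2: a=3 b=-587/282 c=-50/47 d=25/141
S(3/4) = -2795/6016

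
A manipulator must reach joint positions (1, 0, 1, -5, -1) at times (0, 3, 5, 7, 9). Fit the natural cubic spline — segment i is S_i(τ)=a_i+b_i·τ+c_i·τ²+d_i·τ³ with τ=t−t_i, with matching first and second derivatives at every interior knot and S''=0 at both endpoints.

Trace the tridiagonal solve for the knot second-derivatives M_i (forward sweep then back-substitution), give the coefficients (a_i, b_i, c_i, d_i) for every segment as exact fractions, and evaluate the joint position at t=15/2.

  seg 0: a=1 b=-851/852 c=0 d=21/284
  seg 1: a=0 b=425/426 c=189/284 d=-779/1704
  seg 2: a=1 b=-389/213 c=-295/142 d=635/852
  seg 3: a=-5 b=-254/213 c=170/71 d=-85/213
S(15/2) = -2867/568

Δ: Δ0=-1/3, Δ1=1/2, Δ2=-3, Δ3=2
row 1: diag=10, rhs=5; c'=1/5, d'=1/2
row 2: denom=8−2·1/5=38/5; d'=(-21−2·1/2)/(38/5)=-55/19
row 3: denom=8−2·5/19=142/19; d'=(30−2·-55/19)/(142/19)=340/71
back: M3=340/71
back: M2=-55/19−5/19·340/71=-295/71
back: M1=1/2−1/5·-295/71=189/142
M: M0=0, M1=189/142, M2=-295/71, M3=340/71, M4=0
seg 0: a=1, c=M0/2=0, d=(M1−M0)/(6·3)=21/284, b=Δ0−h0·(2M0+M1)/6=-851/852
seg 1: a=0, c=M1/2=189/284, d=(M2−M1)/(6·2)=-779/1704, b=Δ1−h1·(2M1+M2)/6=425/426
seg 2: a=1, c=M2/2=-295/142, d=(M3−M2)/(6·2)=635/852, b=Δ2−h2·(2M2+M3)/6=-389/213
seg 3: a=-5, c=M3/2=170/71, d=(M4−M3)/(6·2)=-85/213, b=Δ3−h3·(2M3+M4)/6=-254/213
t_q=15/2 → seg 3, τ=1/2; S=-5+-254/213·τ+170/71·τ²+-85/213·τ³=-2867/568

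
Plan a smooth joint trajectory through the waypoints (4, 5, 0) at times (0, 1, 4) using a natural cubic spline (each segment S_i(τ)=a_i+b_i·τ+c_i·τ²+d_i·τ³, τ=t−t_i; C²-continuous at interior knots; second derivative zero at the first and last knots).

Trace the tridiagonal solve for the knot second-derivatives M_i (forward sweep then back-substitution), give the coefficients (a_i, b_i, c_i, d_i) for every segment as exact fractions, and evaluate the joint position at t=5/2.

  seg 0: a=4 b=4/3 c=0 d=-1/3
  seg 1: a=5 b=1/3 c=-1 d=1/9
S(5/2) = 29/8

Δ: Δ0=1, Δ1=-5/3
row 1: diag=8, rhs=-16; c'=3/8, d'=-2
back: M1=-2
M: M0=0, M1=-2, M2=0
seg 0: a=4, c=M0/2=0, d=(M1−M0)/(6·1)=-1/3, b=Δ0−h0·(2M0+M1)/6=4/3
seg 1: a=5, c=M1/2=-1, d=(M2−M1)/(6·3)=1/9, b=Δ1−h1·(2M1+M2)/6=1/3
t_q=5/2 → seg 1, τ=3/2; S=5+1/3·τ+-1·τ²+1/9·τ³=29/8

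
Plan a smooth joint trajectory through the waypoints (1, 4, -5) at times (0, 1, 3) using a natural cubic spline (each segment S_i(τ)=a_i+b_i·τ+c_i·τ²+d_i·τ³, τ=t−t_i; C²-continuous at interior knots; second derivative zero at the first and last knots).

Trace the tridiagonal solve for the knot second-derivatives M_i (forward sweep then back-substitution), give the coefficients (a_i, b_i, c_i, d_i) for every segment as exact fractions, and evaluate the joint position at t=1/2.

Δ: Δ0=3, Δ1=-9/2
row 1: diag=6, rhs=-45; c'=1/3, d'=-15/2
back: M1=-15/2
M: M0=0, M1=-15/2, M2=0
seg 0: a=1, c=M0/2=0, d=(M1−M0)/(6·1)=-5/4, b=Δ0−h0·(2M0+M1)/6=17/4
seg 1: a=4, c=M1/2=-15/4, d=(M2−M1)/(6·2)=5/8, b=Δ1−h1·(2M1+M2)/6=1/2
t_q=1/2 → seg 0, τ=1/2; S=1+17/4·τ+0·τ²+-5/4·τ³=95/32

  seg 0: a=1 b=17/4 c=0 d=-5/4
  seg 1: a=4 b=1/2 c=-15/4 d=5/8
S(1/2) = 95/32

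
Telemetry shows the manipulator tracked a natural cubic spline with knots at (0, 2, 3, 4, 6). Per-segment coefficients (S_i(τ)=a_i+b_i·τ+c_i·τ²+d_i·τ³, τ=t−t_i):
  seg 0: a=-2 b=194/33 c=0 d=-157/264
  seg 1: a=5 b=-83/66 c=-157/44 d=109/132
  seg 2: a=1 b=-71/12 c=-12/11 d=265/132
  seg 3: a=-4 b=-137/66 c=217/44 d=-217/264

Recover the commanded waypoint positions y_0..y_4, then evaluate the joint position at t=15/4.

y_0=-2 y_1=5 y_2=1 y_3=-4 y_4=5
S(15/4) = -9023/2816

y_0 = S_0(0) = a_0 = -2
y_1 = S_1(0) = a_1 = 5
y_2 = S_2(0) = a_2 = 1
y_3 = S_3(0) = a_3 = -4
y_4 = S_3(2) = 5
t_q=15/4 is in segment 2 (τ=3/4); S_2(τ)=-9023/2816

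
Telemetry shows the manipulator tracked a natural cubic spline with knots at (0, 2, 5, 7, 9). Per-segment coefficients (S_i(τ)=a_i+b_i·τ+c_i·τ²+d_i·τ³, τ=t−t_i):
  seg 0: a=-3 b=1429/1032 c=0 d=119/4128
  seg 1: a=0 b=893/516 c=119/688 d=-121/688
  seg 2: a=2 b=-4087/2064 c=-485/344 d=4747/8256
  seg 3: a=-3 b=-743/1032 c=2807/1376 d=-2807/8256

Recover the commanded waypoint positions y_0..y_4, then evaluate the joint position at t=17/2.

y_0 = S_0(0) = a_0 = -3
y_1 = S_1(0) = a_1 = 0
y_2 = S_2(0) = a_2 = 2
y_3 = S_3(0) = a_3 = -3
y_4 = S_3(2) = 1
t_q=17/2 is in segment 3 (τ=3/2); S_3(τ)=-14035/22016

y_0=-3 y_1=0 y_2=2 y_3=-3 y_4=1
S(17/2) = -14035/22016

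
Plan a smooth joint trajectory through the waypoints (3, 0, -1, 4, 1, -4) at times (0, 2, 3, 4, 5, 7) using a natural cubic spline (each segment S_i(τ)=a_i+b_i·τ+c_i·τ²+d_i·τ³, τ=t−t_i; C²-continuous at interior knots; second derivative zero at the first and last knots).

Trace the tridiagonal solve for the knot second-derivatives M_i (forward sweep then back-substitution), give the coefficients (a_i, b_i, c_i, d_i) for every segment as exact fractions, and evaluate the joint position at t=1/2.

  seg 0: a=3 b=-905/986 c=0 d=-287/1972
  seg 1: a=0 b=-2627/986 c=-861/986 d=1251/493
  seg 2: a=-1 b=3157/986 c=6645/986 d=-84/17
  seg 3: a=4 b=1831/986 c=-7971/986 d=1591/493
  seg 4: a=1 b=-4565/986 c=1575/986 d=-525/1972
S(1/2) = 39801/15776

Δ: Δ0=-3/2, Δ1=-1, Δ2=5, Δ3=-3, Δ4=-5/2
row 1: diag=6, rhs=3; c'=1/6, d'=1/2
row 2: denom=4−1·1/6=23/6; d'=(36−1·1/2)/(23/6)=213/23
row 3: denom=4−1·6/23=86/23; d'=(-48−1·213/23)/(86/23)=-1317/86
row 4: denom=6−1·23/86=493/86; d'=(3−1·-1317/86)/(493/86)=1575/493
back: M4=1575/493
back: M3=-1317/86−23/86·1575/493=-7971/493
back: M2=213/23−6/23·-7971/493=6645/493
back: M1=1/2−1/6·6645/493=-861/493
M: M0=0, M1=-861/493, M2=6645/493, M3=-7971/493, M4=1575/493, M5=0
seg 0: a=3, c=M0/2=0, d=(M1−M0)/(6·2)=-287/1972, b=Δ0−h0·(2M0+M1)/6=-905/986
seg 1: a=0, c=M1/2=-861/986, d=(M2−M1)/(6·1)=1251/493, b=Δ1−h1·(2M1+M2)/6=-2627/986
seg 2: a=-1, c=M2/2=6645/986, d=(M3−M2)/(6·1)=-84/17, b=Δ2−h2·(2M2+M3)/6=3157/986
seg 3: a=4, c=M3/2=-7971/986, d=(M4−M3)/(6·1)=1591/493, b=Δ3−h3·(2M3+M4)/6=1831/986
seg 4: a=1, c=M4/2=1575/986, d=(M5−M4)/(6·2)=-525/1972, b=Δ4−h4·(2M4+M5)/6=-4565/986
t_q=1/2 → seg 0, τ=1/2; S=3+-905/986·τ+0·τ²+-287/1972·τ³=39801/15776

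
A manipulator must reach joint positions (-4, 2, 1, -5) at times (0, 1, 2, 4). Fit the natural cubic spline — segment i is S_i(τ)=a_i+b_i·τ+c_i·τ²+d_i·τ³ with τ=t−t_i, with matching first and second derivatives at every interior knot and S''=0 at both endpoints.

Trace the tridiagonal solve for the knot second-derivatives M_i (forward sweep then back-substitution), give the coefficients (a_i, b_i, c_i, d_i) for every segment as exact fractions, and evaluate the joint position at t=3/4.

  seg 0: a=-4 b=178/23 c=0 d=-40/23
  seg 1: a=2 b=58/23 c=-120/23 d=39/23
  seg 2: a=1 b=-65/23 c=-3/23 d=1/46
S(3/4) = 197/184

Δ: Δ0=6, Δ1=-1, Δ2=-3
row 1: diag=4, rhs=-42; c'=1/4, d'=-21/2
row 2: denom=6−1·1/4=23/4; d'=(-12−1·-21/2)/(23/4)=-6/23
back: M2=-6/23
back: M1=-21/2−1/4·-6/23=-240/23
M: M0=0, M1=-240/23, M2=-6/23, M3=0
seg 0: a=-4, c=M0/2=0, d=(M1−M0)/(6·1)=-40/23, b=Δ0−h0·(2M0+M1)/6=178/23
seg 1: a=2, c=M1/2=-120/23, d=(M2−M1)/(6·1)=39/23, b=Δ1−h1·(2M1+M2)/6=58/23
seg 2: a=1, c=M2/2=-3/23, d=(M3−M2)/(6·2)=1/46, b=Δ2−h2·(2M2+M3)/6=-65/23
t_q=3/4 → seg 0, τ=3/4; S=-4+178/23·τ+0·τ²+-40/23·τ³=197/184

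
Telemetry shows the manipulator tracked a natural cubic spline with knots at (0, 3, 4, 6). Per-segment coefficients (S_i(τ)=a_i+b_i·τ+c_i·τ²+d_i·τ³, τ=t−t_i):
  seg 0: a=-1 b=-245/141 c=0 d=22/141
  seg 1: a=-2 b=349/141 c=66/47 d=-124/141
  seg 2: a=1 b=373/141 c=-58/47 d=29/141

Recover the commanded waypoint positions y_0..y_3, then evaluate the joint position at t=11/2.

y_0 = S_0(0) = a_0 = -1
y_1 = S_1(0) = a_1 = -2
y_2 = S_2(0) = a_2 = 1
y_3 = S_2(2) = 3
t_q=11/2 is in segment 2 (τ=3/2); S_2(τ)=1085/376

y_0=-1 y_1=-2 y_2=1 y_3=3
S(11/2) = 1085/376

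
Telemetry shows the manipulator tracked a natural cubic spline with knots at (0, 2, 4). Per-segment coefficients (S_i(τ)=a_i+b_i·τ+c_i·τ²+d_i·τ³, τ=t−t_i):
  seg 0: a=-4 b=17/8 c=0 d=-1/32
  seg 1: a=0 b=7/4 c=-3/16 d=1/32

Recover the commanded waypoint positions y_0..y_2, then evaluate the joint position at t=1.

y_0=-4 y_1=0 y_2=3
S(1) = -61/32

y_0 = S_0(0) = a_0 = -4
y_1 = S_1(0) = a_1 = 0
y_2 = S_1(2) = 3
t_q=1 is in segment 0 (τ=1); S_0(τ)=-61/32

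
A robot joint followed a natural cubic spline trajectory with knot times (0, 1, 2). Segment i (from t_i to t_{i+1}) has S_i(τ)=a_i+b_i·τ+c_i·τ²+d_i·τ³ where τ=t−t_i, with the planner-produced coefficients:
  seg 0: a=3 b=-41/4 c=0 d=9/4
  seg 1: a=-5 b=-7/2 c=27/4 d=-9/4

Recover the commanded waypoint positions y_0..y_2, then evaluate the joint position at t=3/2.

y_0=3 y_1=-5 y_2=-4
S(3/2) = -171/32

y_0 = S_0(0) = a_0 = 3
y_1 = S_1(0) = a_1 = -5
y_2 = S_1(1) = -4
t_q=3/2 is in segment 1 (τ=1/2); S_1(τ)=-171/32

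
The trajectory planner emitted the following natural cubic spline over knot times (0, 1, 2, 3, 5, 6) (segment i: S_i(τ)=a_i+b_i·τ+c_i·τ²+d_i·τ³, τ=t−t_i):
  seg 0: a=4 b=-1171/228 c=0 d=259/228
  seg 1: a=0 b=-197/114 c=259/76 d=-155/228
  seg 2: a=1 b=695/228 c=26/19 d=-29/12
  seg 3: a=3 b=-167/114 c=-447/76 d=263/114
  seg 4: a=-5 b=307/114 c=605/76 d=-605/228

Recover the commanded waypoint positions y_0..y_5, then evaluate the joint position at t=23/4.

y_0 = S_0(0) = a_0 = 4
y_1 = S_1(0) = a_1 = 0
y_2 = S_2(0) = a_2 = 1
y_3 = S_3(0) = a_3 = 3
y_4 = S_4(0) = a_4 = -5
y_5 = S_4(1) = 3
t_q=23/4 is in segment 4 (τ=3/4); S_4(τ)=1839/4864

y_0=4 y_1=0 y_2=1 y_3=3 y_4=-5 y_5=3
S(23/4) = 1839/4864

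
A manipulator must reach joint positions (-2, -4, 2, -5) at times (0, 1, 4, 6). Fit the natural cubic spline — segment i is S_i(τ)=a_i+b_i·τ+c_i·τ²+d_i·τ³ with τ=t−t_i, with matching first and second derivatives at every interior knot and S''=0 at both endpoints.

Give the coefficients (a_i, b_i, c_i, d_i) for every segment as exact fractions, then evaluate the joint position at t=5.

  seg 0: a=-2 b=-397/142 c=0 d=113/142
  seg 1: a=-4 b=-29/71 c=339/142 d=-75/142
  seg 2: a=2 b=-49/142 c=-168/71 d=28/71
S(5) = -45/142

Δ: Δ0=-2, Δ1=2, Δ2=-7/2
row 1: diag=8, rhs=24; c'=3/8, d'=3
row 2: denom=10−3·3/8=71/8; d'=(-33−3·3)/(71/8)=-336/71
back: M2=-336/71
back: M1=3−3/8·-336/71=339/71
M: M0=0, M1=339/71, M2=-336/71, M3=0
seg 0: a=-2, c=M0/2=0, d=(M1−M0)/(6·1)=113/142, b=Δ0−h0·(2M0+M1)/6=-397/142
seg 1: a=-4, c=M1/2=339/142, d=(M2−M1)/(6·3)=-75/142, b=Δ1−h1·(2M1+M2)/6=-29/71
seg 2: a=2, c=M2/2=-168/71, d=(M3−M2)/(6·2)=28/71, b=Δ2−h2·(2M2+M3)/6=-49/142
t_q=5 → seg 2, τ=1; S=2+-49/142·τ+-168/71·τ²+28/71·τ³=-45/142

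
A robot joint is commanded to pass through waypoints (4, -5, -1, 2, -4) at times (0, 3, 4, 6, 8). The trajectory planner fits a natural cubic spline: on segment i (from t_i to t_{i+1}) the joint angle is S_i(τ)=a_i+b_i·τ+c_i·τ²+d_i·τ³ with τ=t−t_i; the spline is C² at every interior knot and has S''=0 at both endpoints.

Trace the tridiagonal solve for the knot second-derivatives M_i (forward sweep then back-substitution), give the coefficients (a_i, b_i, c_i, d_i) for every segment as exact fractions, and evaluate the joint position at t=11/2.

Δ: Δ0=-3, Δ1=4, Δ2=3/2, Δ3=-3
row 1: diag=8, rhs=42; c'=1/8, d'=21/4
row 2: denom=6−1·1/8=47/8; d'=(-15−1·21/4)/(47/8)=-162/47
row 3: denom=8−2·16/47=344/47; d'=(-27−2·-162/47)/(344/47)=-945/344
back: M3=-945/344
back: M2=-162/47−16/47·-945/344=-108/43
back: M1=21/4−1/8·-108/43=957/172
M: M0=0, M1=957/172, M2=-108/43, M3=-945/344, M4=0
seg 0: a=4, c=M0/2=0, d=(M1−M0)/(6·3)=319/1032, b=Δ0−h0·(2M0+M1)/6=-1989/344
seg 1: a=-5, c=M1/2=957/344, d=(M2−M1)/(6·1)=-463/344, b=Δ1−h1·(2M1+M2)/6=441/172
seg 2: a=-1, c=M2/2=-54/43, d=(M3−M2)/(6·2)=-27/1376, b=Δ2−h2·(2M2+M3)/6=1407/344
seg 3: a=2, c=M3/2=-945/688, d=(M4−M3)/(6·2)=315/1376, b=Δ3−h3·(2M3+M4)/6=-201/172
t_q=11/2 → seg 2, τ=3/2; S=-1+1407/344·τ+-54/43·τ²+-27/1376·τ³=24695/11008

  seg 0: a=4 b=-1989/344 c=0 d=319/1032
  seg 1: a=-5 b=441/172 c=957/344 d=-463/344
  seg 2: a=-1 b=1407/344 c=-54/43 d=-27/1376
  seg 3: a=2 b=-201/172 c=-945/688 d=315/1376
S(11/2) = 24695/11008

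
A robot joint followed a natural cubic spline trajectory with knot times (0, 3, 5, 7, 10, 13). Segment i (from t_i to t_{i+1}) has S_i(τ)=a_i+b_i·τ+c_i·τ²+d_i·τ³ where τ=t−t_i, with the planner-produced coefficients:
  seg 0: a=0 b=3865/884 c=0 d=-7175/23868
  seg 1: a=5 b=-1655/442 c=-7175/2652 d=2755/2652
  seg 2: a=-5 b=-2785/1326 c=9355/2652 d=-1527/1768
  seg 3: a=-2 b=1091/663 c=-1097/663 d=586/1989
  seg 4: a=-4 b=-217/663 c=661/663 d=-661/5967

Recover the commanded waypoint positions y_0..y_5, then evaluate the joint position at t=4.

y_0=0 y_1=5 y_2=-5 y_3=-2 y_4=-4 y_5=1
S(4) = -545/1326

y_0 = S_0(0) = a_0 = 0
y_1 = S_1(0) = a_1 = 5
y_2 = S_2(0) = a_2 = -5
y_3 = S_3(0) = a_3 = -2
y_4 = S_4(0) = a_4 = -4
y_5 = S_4(3) = 1
t_q=4 is in segment 1 (τ=1); S_1(τ)=-545/1326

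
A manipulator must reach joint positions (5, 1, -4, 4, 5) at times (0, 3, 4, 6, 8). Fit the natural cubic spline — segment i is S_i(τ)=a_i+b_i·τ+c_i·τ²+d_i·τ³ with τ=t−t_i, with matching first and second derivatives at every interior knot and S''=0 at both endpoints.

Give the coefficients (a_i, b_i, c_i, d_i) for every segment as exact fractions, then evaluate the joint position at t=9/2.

  seg 0: a=5 b=787/1032 c=0 d=-721/3096
  seg 1: a=1 b=-2851/516 c=-721/344 d=2705/1032
  seg 2: a=-4 b=-1913/1032 c=248/43 d=-5863/4128
  seg 3: a=4 b=2153/516 c=-1895/688 d=1895/4128
S(9/2) = -40317/11008

Δ: Δ0=-4/3, Δ1=-5, Δ2=4, Δ3=1/2
row 1: diag=8, rhs=-22; c'=1/8, d'=-11/4
row 2: denom=6−1·1/8=47/8; d'=(54−1·-11/4)/(47/8)=454/47
row 3: denom=8−2·16/47=344/47; d'=(-21−2·454/47)/(344/47)=-1895/344
back: M3=-1895/344
back: M2=454/47−16/47·-1895/344=496/43
back: M1=-11/4−1/8·496/43=-721/172
M: M0=0, M1=-721/172, M2=496/43, M3=-1895/344, M4=0
seg 0: a=5, c=M0/2=0, d=(M1−M0)/(6·3)=-721/3096, b=Δ0−h0·(2M0+M1)/6=787/1032
seg 1: a=1, c=M1/2=-721/344, d=(M2−M1)/(6·1)=2705/1032, b=Δ1−h1·(2M1+M2)/6=-2851/516
seg 2: a=-4, c=M2/2=248/43, d=(M3−M2)/(6·2)=-5863/4128, b=Δ2−h2·(2M2+M3)/6=-1913/1032
seg 3: a=4, c=M3/2=-1895/688, d=(M4−M3)/(6·2)=1895/4128, b=Δ3−h3·(2M3+M4)/6=2153/516
t_q=9/2 → seg 2, τ=1/2; S=-4+-1913/1032·τ+248/43·τ²+-5863/4128·τ³=-40317/11008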